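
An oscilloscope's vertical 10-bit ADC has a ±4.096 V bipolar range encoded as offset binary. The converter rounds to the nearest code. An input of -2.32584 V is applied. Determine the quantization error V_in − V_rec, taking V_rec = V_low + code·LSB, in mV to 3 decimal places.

2.160 mV

LSB = 8.192/2^10 = 8.000 mV.
Scaled input = 221.2700 LSBs, so code = 221.
V_rec = (−4.096) + 221·0.008 = -2.328 V.
Difference: 0.00216 V → 2.160 mV.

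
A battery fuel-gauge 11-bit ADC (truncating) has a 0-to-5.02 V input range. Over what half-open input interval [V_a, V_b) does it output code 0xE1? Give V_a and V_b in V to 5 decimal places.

LSB = 5.02/2^11 = 2.451 mV.
Code 0xE1 = 225 decimal.
V_a = V_low + 225·LSB = 0.551514 V; V_b = V_low + 226·LSB = 0.553965 V.

[0.55151 V, 0.55396 V)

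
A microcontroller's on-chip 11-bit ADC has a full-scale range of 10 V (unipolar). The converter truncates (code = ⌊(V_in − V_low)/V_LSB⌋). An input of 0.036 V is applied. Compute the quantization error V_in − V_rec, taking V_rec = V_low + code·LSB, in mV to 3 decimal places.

1.820 mV

Step size: 10 V ÷ 2^11 = 4.883 mV.
(0.036 − 0)/0.00488281 = 7.3728; ⌊·⌋ gives code 7.
Reconstructed: 0.034179688 V.
Difference: 0.00182031 V → 1.820 mV.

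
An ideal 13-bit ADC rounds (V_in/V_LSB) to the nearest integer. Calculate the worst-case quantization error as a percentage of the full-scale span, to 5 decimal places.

Rounding → worst-case error = ½ LSB = V_FS/2^14, so 100/16384 = 0.00610352 % of full scale.

0.00610 %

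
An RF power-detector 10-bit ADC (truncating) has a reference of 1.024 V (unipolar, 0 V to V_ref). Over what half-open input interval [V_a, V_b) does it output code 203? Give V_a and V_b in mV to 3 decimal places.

LSB = 1.024/2^10 = 1.000 mV.
V_a = V_low + 203·LSB = 0.203 V; V_b = V_low + 204·LSB = 0.204 V.

[203.000 mV, 204.000 mV)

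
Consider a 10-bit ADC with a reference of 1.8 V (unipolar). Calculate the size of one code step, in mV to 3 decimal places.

Full-scale span = 1.8 V.
LSB = 1.8 / 2^10 = 1.8 / 1024 = 0.00175781 V = 1.758 mV.

1.758 mV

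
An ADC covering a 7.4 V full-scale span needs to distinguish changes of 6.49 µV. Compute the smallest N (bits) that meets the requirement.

21 bits

Number of steps required ≥ 7.4 V / 6.49 µV = 1140215.72.
Need 2^N ≥ 1140215.72; 2^20 = 1048576, 2^21 = 2097152.
Minimum N = 21.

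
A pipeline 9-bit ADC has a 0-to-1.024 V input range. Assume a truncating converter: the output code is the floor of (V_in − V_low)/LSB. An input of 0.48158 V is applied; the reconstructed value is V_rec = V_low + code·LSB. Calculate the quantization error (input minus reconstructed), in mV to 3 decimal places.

Step size: 1.024 V ÷ 2^9 = 2.000 mV.
(V_in − V_low)/LSB = (0.48158 − 0)/0.002 = 240.7900 → code 240 (floor).
V_rec = 0 + 240·0.002 = 0.48 V.
V_in − V_rec = 0.00158 V = 1.580 mV.

1.580 mV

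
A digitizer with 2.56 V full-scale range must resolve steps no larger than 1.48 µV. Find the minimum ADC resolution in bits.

Number of steps required ≥ 2.56 V / 1.48 µV = 1729729.73.
Need 2^N ≥ 1729729.73; 2^20 = 1048576, 2^21 = 2097152.
Minimum N = 21.

21 bits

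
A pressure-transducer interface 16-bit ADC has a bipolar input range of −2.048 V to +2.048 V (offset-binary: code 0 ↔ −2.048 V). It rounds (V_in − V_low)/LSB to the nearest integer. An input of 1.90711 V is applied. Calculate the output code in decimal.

code 63282

Full-scale span = 4.096 V; LSB = 4.096/2^16 = 62.50 µV.
(V_in − V_low)/LSB = (1.90711 − (−2.048)) / 6.25e-05 = 63281.760.
Round → code 63282.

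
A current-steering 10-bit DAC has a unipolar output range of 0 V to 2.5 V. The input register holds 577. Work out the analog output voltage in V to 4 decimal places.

LSB = 2.5 V / 2^10 = 2.441 mV.
V_out = 0 + 577 × 0.00244141 V = 1.40869 V.

1.4087 V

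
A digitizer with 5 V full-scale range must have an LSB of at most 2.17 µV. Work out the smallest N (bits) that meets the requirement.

Number of steps required ≥ 5 V / 2.17 µV = 2304147.47.
Need 2^N ≥ 2304147.47; 2^21 = 2097152, 2^22 = 4194304.
Minimum N = 22.

22 bits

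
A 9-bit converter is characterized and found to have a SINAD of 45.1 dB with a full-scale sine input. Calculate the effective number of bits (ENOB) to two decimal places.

ENOB = (SINAD − 1.76) / 6.02 = (45.1 − 1.76)/6.02 = 7.199.

7.20 bits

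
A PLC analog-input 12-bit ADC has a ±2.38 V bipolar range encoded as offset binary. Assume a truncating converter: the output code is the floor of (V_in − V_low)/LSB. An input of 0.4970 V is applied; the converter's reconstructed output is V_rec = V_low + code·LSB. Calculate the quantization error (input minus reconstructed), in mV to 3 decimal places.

Step size: 4.76 V ÷ 2^12 = 1.162 mV.
Scaled input = 2475.6706 LSBs, so code = 2475.
Reconstructed: 0.4962207 V.
Error = 0.4970 − 0.4962207 = 0.000779297 V = 0.779 mV.

0.779 mV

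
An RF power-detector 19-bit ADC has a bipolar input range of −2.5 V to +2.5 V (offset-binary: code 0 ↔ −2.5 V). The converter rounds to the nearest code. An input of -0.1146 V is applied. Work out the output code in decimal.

With 524288 levels over 5 V, one step is 9.54 µV.
(V_in − V_low)/LSB = (-0.1146 − (−2.5)) / 9.53674e-06 = 250127.319.
Round → code 250127.

code 250127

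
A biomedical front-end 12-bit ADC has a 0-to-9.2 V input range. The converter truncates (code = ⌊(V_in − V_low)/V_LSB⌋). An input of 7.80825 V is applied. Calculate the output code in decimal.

code 3476

With 4096 levels over 9.2 V, one step is 2.246 mV.
(7.80825 − 0) / 0.00224609 = 3476.369 LSBs.
⌊·⌋(3476.369) = 3476.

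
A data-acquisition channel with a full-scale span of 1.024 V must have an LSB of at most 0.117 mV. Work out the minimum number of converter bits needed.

14 bits

Number of steps required ≥ 1.024 V / 0.117 mV = 8752.14.
Need 2^N ≥ 8752.14; 2^13 = 8192, 2^14 = 16384.
Minimum N = 14.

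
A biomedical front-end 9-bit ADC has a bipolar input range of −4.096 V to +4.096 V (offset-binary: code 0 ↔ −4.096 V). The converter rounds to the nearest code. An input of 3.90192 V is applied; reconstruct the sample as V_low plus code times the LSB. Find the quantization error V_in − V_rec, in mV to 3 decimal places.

LSB = 8.192/2^9 = 16.000 mV.
(V_in − V_low)/LSB = (3.90192 − (−4.096))/0.016 = 499.8700 → code 500 (round).
V_rec = (−4.096) + 500·0.016 = 3.904 V.
V_in − V_rec = -0.00208 V = -2.080 mV.

-2.080 mV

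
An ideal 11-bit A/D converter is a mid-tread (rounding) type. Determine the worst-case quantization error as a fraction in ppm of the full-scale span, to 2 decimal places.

Rounding → worst-case error = ½ LSB = V_FS/2^12, so 1e+06/4096 = 244.141 ppm of full scale.

244.14 ppm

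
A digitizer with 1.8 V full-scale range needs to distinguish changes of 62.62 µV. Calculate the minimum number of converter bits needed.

Number of steps required ≥ 1.8 V / 62.62 µV = 28744.81.
Need 2^N ≥ 28744.81; 2^14 = 16384, 2^15 = 32768.
Minimum N = 15.

15 bits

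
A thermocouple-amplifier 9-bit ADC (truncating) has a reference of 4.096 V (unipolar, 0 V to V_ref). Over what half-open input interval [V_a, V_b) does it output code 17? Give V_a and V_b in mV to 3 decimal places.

[136.000 mV, 144.000 mV)

LSB = 4.096/2^9 = 8.000 mV.
V_a = V_low + 17·LSB = 0.136 V; V_b = V_low + 18·LSB = 0.144 V.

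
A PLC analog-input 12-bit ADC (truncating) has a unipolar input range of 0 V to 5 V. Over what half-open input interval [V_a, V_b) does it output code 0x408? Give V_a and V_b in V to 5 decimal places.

[1.25977 V, 1.26099 V)

LSB = 5/2^12 = 1.221 mV.
Code 0x408 = 1032 decimal.
V_a = V_low + 1032·LSB = 1.25977 V; V_b = V_low + 1033·LSB = 1.26099 V.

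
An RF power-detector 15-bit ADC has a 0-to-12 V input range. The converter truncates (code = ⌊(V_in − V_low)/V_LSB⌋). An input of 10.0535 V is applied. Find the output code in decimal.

code 27452

LSB = 12 V / 32768 = 366.21 µV.
(V_in − V_low)/LSB = (10.0535 − 0) / 0.000366211 = 27452.757.
Floor → code 27452.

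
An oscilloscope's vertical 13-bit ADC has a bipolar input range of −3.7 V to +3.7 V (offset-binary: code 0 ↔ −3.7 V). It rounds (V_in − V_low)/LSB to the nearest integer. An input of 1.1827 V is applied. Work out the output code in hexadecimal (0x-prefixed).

code 0x151D (decimal 5405)

With 8192 levels over 7.4 V, one step is 0.903 mV.
(1.1827 − (−3.7)) / 0.00090332 = 5405.281 LSBs.
round(5405.281) = 5405.
In hexadecimal (0x-prefixed): 0x151D.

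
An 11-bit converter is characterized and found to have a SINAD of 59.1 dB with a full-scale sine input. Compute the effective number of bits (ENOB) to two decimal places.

ENOB = (SINAD − 1.76) / 6.02 = (59.1 − 1.76)/6.02 = 9.525.

9.52 bits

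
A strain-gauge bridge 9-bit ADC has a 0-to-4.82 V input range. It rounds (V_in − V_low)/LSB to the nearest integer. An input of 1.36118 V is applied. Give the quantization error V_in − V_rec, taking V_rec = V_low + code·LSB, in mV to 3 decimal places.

-3.859 mV

Step size: 4.82 V ÷ 2^9 = 9.414 mV.
(1.36118 − 0)/0.00941406 = 144.5901; round gives code 145.
Reconstructed: 1.3650391 V.
Error = 1.36118 − 1.3650391 = -0.00385906 V = -3.859 mV.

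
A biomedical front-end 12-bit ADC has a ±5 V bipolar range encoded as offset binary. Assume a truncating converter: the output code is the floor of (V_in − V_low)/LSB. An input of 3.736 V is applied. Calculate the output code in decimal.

With 4096 levels over 10 V, one step is 2.441 mV.
Input sits at 3578.266 steps above V_low.
⌊·⌋(3578.266) = 3578.

code 3578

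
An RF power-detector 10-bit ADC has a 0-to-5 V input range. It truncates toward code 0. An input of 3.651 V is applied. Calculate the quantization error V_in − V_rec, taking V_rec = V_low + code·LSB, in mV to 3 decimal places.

3.539 mV

Step size: 5 V ÷ 2^10 = 4.883 mV.
(3.651 − 0)/0.00488281 = 747.7248; ⌊·⌋ gives code 747.
V_rec = 0 + 747·0.00488281 = 3.6474609 V.
Error = 3.651 − 3.6474609 = 0.00353906 V = 3.539 mV.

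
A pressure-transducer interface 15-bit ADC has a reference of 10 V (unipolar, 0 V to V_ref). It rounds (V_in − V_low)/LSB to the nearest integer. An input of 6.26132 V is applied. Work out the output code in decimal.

Full-scale span = 10 V; LSB = 10/2^15 = 305.18 µV.
(V_in − V_low)/LSB = (6.26132 − 0) / 0.000305176 = 20517.093.
Round → code 20517.

code 20517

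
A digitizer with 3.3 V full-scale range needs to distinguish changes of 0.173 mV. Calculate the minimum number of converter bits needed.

Number of steps required ≥ 3.3 V / 0.173 mV = 19075.14.
Need 2^N ≥ 19075.14; 2^14 = 16384, 2^15 = 32768.
Minimum N = 15.

15 bits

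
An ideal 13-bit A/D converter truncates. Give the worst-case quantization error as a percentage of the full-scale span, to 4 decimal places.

Truncating → worst-case error = 1 LSB = V_FS/2^13, so 100/8192 = 0.012207 % of full scale.

0.0122 %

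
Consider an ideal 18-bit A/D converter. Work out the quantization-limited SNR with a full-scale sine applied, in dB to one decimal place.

SNR ≈ 6.02·N + 1.76 dB = 6.02·18 + 1.76 = 110.12 dB.

110.1 dB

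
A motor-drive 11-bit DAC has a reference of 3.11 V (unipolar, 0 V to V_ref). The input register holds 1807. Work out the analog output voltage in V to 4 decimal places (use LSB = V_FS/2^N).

2.7440 V

LSB = 3.11 V / 2^11 = 1.519 mV.
V_out = 0 + 1807 × 0.00151855 V = 2.74403 V.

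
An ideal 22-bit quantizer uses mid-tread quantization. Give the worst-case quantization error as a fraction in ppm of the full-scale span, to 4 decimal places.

Rounding → worst-case error = ½ LSB = V_FS/2^23, so 1e+06/8388608 = 0.119209 ppm of full scale.

0.1192 ppm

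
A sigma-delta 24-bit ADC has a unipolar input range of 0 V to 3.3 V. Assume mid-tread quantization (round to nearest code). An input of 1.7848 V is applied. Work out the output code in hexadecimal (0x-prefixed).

code 0x8A750C (decimal 9073932)

With 16777216 levels over 3.3 V, one step is 0.20 µV.
(V_in − V_low)/LSB = (1.7848 − 0) / 1.96695e-07 = 9073931.854.
So the output code is 9073932.
In hexadecimal (0x-prefixed): 0x8A750C.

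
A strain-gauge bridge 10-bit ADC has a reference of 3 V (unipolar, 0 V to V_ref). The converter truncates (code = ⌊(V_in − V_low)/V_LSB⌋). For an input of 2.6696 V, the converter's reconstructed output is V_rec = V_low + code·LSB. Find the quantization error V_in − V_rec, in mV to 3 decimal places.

Step size: 3 V ÷ 2^10 = 2.930 mV.
Scaled input = 911.2235 LSBs, so code = 911.
Reconstructed: 2.6689453 V.
V_in − V_rec = 0.000654687 V = 0.655 mV.

0.655 mV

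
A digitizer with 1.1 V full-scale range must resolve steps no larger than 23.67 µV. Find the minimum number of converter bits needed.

16 bits

Number of steps required ≥ 1.1 V / 23.67 µV = 46472.33.
Need 2^N ≥ 46472.33; 2^15 = 32768, 2^16 = 65536.
Minimum N = 16.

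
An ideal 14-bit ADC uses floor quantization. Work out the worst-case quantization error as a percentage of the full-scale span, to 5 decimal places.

0.00610 %

Truncating → worst-case error = 1 LSB = V_FS/2^14, so 100/16384 = 0.00610352 % of full scale.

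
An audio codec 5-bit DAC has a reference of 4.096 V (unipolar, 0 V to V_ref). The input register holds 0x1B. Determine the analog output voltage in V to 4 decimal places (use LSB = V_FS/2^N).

3.4560 V

LSB = 4.096 V / 2^5 = 128.000 mV.
Code 0x1B = 27 decimal.
V_out = 0 + 27 × 0.128 V = 3.456 V.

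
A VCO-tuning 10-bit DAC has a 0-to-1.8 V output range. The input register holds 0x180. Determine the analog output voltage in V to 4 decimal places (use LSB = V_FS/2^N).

0.6750 V

LSB = 1.8 V / 2^10 = 1.758 mV.
Code 0x180 = 384 decimal.
V_out = 0 + 384 × 0.00175781 V = 0.675 V.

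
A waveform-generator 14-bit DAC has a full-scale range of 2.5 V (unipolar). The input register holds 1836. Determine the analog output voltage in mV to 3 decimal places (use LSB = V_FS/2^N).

280.151 mV

LSB = 2.5 V / 2^14 = 152.59 µV.
V_out = 0 + 1836 × 0.000152588 V = 0.280151 V.
= 280.151 mV.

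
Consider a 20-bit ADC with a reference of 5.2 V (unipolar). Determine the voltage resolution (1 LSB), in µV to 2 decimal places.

4.96 µV

Full-scale span = 5.2 V.
LSB = 5.2 / 2^20 = 5.2 / 1048576 = 4.95911e-06 V = 4.96 µV.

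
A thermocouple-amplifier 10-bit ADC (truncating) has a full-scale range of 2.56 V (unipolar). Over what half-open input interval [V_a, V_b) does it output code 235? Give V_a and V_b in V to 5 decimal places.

[0.58750 V, 0.59000 V)

LSB = 2.56/2^10 = 2.500 mV.
V_a = V_low + 235·LSB = 0.5875 V; V_b = V_low + 236·LSB = 0.59 V.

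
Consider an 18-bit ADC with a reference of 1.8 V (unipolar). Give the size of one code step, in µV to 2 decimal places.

6.87 µV

Full-scale span = 1.8 V.
LSB = 1.8 / 2^18 = 1.8 / 262144 = 6.86646e-06 V = 6.87 µV.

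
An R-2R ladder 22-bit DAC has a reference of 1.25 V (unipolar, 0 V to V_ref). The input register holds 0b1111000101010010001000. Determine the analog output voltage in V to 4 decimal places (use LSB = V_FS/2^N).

1.1783 V

LSB = 1.25 V / 2^22 = 0.30 µV.
Code 0b1111000101010010001000 = 3953800 decimal.
V_out = 0 + 3953800 × 2.98023e-07 V = 1.17832 V.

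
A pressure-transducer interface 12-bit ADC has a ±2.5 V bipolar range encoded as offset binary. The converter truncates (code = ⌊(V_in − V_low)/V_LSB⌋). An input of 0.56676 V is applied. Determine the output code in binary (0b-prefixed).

LSB = 5 V / 4096 = 1.221 mV.
(V_in − V_low)/LSB = (0.56676 − (−2.5)) / 0.0012207 = 2512.290.
So the output code is 2512.
In binary (0b-prefixed): 0b100111010000.

code 0b100111010000 (decimal 2512)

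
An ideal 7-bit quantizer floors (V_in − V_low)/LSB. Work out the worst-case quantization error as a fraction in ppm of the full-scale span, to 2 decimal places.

Truncating → worst-case error = 1 LSB = V_FS/2^7, so 1e+06/128 = 7812.5 ppm of full scale.

7812.50 ppm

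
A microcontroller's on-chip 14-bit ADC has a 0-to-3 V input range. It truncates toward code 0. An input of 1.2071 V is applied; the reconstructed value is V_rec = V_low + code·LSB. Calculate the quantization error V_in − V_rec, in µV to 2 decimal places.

One LSB is 3 V / 16384 = 183.11 µV.
Scaled input = 6592.3755 LSBs, so code = 6592.
Reconstructed: 1.2070312 V.
Difference: 6.875e-05 V → 68.75 µV.

68.75 µV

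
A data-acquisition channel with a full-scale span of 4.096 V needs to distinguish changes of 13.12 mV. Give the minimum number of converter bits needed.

9 bits

Number of steps required ≥ 4.096 V / 13.12 mV = 312.20.
Need 2^N ≥ 312.20; 2^8 = 256, 2^9 = 512.
Minimum N = 9.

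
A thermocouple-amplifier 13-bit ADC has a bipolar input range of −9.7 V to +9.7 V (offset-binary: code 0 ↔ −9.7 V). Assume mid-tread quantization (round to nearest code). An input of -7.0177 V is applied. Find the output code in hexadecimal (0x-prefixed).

Full-scale span = 19.4 V; LSB = 19.4/2^13 = 2.368 mV.
(V_in − V_low)/LSB = (-7.0177 − (−9.7)) / 0.00236816 = 1132.650.
So the output code is 1133.
In hexadecimal (0x-prefixed): 0x46D.

code 0x46D (decimal 1133)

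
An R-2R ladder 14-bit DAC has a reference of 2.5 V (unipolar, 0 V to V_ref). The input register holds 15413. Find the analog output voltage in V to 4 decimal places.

2.3518 V

LSB = 2.5 V / 2^14 = 152.59 µV.
V_out = 0 + 15413 × 0.000152588 V = 2.35184 V.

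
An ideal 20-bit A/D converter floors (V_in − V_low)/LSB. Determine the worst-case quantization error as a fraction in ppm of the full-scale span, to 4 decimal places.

Truncating → worst-case error = 1 LSB = V_FS/2^20, so 1e+06/1048576 = 0.953674 ppm of full scale.

0.9537 ppm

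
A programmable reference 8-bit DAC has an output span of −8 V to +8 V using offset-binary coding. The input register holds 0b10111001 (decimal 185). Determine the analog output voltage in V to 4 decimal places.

3.5625 V

LSB = 16 V / 2^8 = 62.500 mV.
Code 0b10111001 = 185 decimal.
V_out = (−8) + 185 × 0.0625 V = 3.5625 V.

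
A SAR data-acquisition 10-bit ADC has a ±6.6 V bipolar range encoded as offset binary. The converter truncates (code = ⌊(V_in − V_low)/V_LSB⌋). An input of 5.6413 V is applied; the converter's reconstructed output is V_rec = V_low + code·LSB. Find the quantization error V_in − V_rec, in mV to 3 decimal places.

Step size: 13.2 V ÷ 2^10 = 12.891 mV.
(5.6413 − (−6.6))/0.0128906 = 949.6281; ⌊·⌋ gives code 949.
Reconstructed: 5.6332031 V.
V_in − V_rec = 0.00809687 V = 8.097 mV.

8.097 mV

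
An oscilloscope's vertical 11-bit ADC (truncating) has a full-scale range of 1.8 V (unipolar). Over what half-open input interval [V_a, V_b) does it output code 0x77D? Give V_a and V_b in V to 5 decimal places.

LSB = 1.8/2^11 = 0.879 mV.
Code 0x77D = 1917 decimal.
V_a = V_low + 1917·LSB = 1.68486 V; V_b = V_low + 1918·LSB = 1.68574 V.

[1.68486 V, 1.68574 V)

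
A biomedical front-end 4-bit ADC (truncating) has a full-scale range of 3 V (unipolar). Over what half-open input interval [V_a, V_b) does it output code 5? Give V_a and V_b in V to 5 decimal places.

LSB = 3/2^4 = 187.500 mV.
V_a = V_low + 5·LSB = 0.9375 V; V_b = V_low + 6·LSB = 1.125 V.

[0.93750 V, 1.12500 V)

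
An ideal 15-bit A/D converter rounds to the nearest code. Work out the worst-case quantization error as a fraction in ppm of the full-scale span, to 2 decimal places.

15.26 ppm

Rounding → worst-case error = ½ LSB = V_FS/2^16, so 1e+06/65536 = 15.2588 ppm of full scale.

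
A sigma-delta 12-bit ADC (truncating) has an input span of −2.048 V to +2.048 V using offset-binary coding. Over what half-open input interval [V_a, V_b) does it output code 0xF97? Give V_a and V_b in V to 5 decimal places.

LSB = 4.096/2^12 = 1.000 mV.
Code 0xF97 = 3991 decimal.
V_a = V_low + 3991·LSB = 1.943 V; V_b = V_low + 3992·LSB = 1.944 V.

[1.94300 V, 1.94400 V)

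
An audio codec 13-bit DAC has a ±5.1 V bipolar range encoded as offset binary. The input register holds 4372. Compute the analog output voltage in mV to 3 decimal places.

LSB = 10.2 V / 2^13 = 1.245 mV.
V_out = (−5.1) + 4372 × 0.00124512 V = 0.343652 V.
= 343.652 mV.

343.652 mV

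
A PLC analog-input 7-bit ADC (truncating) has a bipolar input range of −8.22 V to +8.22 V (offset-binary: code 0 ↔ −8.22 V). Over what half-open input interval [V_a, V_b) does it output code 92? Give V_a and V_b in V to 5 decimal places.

[3.59625 V, 3.72469 V)

LSB = 16.44/2^7 = 128.438 mV.
V_a = V_low + 92·LSB = 3.59625 V; V_b = V_low + 93·LSB = 3.72469 V.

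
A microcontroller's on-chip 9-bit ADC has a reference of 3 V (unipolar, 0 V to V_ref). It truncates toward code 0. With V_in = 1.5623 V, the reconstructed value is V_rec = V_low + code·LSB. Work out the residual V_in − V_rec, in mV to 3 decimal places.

3.706 mV

One LSB is 3 V / 512 = 5.859 mV.
(V_in − V_low)/LSB = (1.5623 − 0)/0.00585938 = 266.6325 → code 266 (floor).
Code 266 maps back to 0 + 266×0.00585938 V = 1.5585938 V.
Difference: 0.00370625 V → 3.706 mV.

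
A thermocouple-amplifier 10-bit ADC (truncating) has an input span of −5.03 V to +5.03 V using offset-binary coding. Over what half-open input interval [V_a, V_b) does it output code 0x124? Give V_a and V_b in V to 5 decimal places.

[-2.16133 V, -2.15150 V)

LSB = 10.06/2^10 = 9.824 mV.
Code 0x124 = 292 decimal.
V_a = V_low + 292·LSB = -2.16133 V; V_b = V_low + 293·LSB = -2.1515 V.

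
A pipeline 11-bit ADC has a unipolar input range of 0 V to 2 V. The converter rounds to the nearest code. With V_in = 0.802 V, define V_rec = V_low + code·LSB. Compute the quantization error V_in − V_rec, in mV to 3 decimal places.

LSB = 2/2^11 = 0.977 mV.
Scaled input = 821.2480 LSBs, so code = 821.
Code 821 maps back to 0 + 821×0.000976562 V = 0.80175781 V.
Difference: 0.000242187 V → 0.242 mV.

0.242 mV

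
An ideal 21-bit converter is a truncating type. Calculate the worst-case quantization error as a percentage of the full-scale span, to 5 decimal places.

Truncating → worst-case error = 1 LSB = V_FS/2^21, so 100/2097152 = 4.76837e-05 % of full scale.

0.00005 %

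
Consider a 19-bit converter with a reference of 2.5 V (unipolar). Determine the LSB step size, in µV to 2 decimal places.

4.77 µV

Full-scale span = 2.5 V.
LSB = 2.5 / 2^19 = 2.5 / 524288 = 4.76837e-06 V = 4.77 µV.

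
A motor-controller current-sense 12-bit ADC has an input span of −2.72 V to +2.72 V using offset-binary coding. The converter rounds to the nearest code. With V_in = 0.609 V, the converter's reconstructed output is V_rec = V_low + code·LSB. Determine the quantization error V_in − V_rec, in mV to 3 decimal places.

-0.609 mV

Step size: 5.44 V ÷ 2^12 = 1.328 mV.
(V_in − V_low)/LSB = (0.609 − (−2.72))/0.00132813 = 2506.5412 → code 2507 (round).
V_rec = (−2.72) + 2507·0.00132813 = 0.60960938 V.
Error = 0.609 − 0.60960938 = -0.000609375 V = -0.609 mV.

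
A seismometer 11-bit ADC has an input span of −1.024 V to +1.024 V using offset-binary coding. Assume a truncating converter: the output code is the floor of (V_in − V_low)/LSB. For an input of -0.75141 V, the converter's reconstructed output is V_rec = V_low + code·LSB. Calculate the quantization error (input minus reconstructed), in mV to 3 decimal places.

Step size: 2.048 V ÷ 2^11 = 1.000 mV.
Scaled input = 272.5900 LSBs, so code = 272.
Code 272 maps back to (−1.024) + 272×0.001 V = -0.752 V.
Difference: 0.00059 V → 0.590 mV.

0.590 mV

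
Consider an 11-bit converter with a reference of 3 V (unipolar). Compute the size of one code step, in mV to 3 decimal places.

Full-scale span = 3 V.
LSB = 3 / 2^11 = 3 / 2048 = 0.00146484 V = 1.465 mV.

1.465 mV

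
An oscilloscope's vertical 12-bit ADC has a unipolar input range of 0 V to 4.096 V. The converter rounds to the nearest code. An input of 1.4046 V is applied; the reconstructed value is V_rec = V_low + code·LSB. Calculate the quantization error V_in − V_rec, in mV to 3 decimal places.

Step size: 4.096 V ÷ 2^12 = 1.000 mV.
(V_in − V_low)/LSB = (1.4046 − 0)/0.001 = 1404.6000 → code 1405 (round).
Reconstructed: 1.405 V.
V_in − V_rec = -0.0004 V = -0.400 mV.

-0.400 mV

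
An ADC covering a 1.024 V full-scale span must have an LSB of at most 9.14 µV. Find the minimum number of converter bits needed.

17 bits

Number of steps required ≥ 1.024 V / 9.14 µV = 112035.01.
Need 2^N ≥ 112035.01; 2^16 = 65536, 2^17 = 131072.
Minimum N = 17.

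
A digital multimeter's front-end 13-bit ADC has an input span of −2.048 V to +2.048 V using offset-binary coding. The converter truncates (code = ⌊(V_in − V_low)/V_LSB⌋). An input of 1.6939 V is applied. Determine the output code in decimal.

Full-scale span = 4.096 V; LSB = 4.096/2^13 = 0.500 mV.
(V_in − V_low)/LSB = (1.6939 − (−2.048)) / 0.0005 = 7483.800.
⌊·⌋(7483.800) = 7483.

code 7483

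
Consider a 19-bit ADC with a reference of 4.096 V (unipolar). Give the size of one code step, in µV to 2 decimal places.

7.81 µV

Full-scale span = 4.096 V.
LSB = 4.096 / 2^19 = 4.096 / 524288 = 7.8125e-06 V = 7.81 µV.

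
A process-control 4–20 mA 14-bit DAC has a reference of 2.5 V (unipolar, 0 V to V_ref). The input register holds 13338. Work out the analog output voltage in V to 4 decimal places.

LSB = 2.5 V / 2^14 = 152.59 µV.
V_out = 0 + 13338 × 0.000152588 V = 2.03522 V.

2.0352 V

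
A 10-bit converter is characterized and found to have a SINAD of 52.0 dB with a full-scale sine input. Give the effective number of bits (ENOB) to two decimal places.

8.35 bits

ENOB = (SINAD − 1.76) / 6.02 = (52.0 − 1.76)/6.02 = 8.346.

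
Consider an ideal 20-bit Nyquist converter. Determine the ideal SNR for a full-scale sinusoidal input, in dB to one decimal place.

SNR ≈ 6.02·N + 1.76 dB = 6.02·20 + 1.76 = 122.16 dB.

122.2 dB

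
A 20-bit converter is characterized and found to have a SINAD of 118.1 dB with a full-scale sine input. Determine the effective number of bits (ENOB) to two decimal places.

ENOB = (SINAD − 1.76) / 6.02 = (118.1 − 1.76)/6.02 = 19.326.

19.33 bits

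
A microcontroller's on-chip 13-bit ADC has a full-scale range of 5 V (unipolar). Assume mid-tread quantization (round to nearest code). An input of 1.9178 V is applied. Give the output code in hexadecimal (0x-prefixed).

Full-scale span = 5 V; LSB = 5/2^13 = 0.610 mV.
Input sits at 3142.124 steps above V_low.
So the output code is 3142.
In hexadecimal (0x-prefixed): 0xC46.

code 0xC46 (decimal 3142)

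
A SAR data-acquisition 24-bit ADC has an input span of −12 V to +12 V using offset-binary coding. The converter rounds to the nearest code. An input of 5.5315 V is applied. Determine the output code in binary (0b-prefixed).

Full-scale span = 24 V; LSB = 24/2^24 = 1.43 µV.
Input sits at 12255406.763 steps above V_low.
So the output code is 12255407.
In binary (0b-prefixed): 0b101110110000000010101111.

code 0b101110110000000010101111 (decimal 12255407)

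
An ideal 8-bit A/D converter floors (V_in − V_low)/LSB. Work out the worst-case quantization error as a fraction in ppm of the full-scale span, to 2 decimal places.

3906.25 ppm

Truncating → worst-case error = 1 LSB = V_FS/2^8, so 1e+06/256 = 3906.25 ppm of full scale.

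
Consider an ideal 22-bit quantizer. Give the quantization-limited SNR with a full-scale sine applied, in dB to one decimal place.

SNR ≈ 6.02·N + 1.76 dB = 6.02·22 + 1.76 = 134.20 dB.

134.2 dB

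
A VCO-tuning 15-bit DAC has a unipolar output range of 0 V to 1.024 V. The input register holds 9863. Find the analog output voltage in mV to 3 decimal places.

LSB = 1.024 V / 2^15 = 31.25 µV.
V_out = 0 + 9863 × 3.125e-05 V = 0.308219 V.
= 308.219 mV.

308.219 mV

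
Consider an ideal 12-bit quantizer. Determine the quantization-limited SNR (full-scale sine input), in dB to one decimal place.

74.0 dB

SNR ≈ 6.02·N + 1.76 dB = 6.02·12 + 1.76 = 74.00 dB.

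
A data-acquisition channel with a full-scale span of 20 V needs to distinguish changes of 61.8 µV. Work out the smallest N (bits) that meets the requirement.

Number of steps required ≥ 20 V / 61.8 µV = 323624.60.
Need 2^N ≥ 323624.60; 2^18 = 262144, 2^19 = 524288.
Minimum N = 19.

19 bits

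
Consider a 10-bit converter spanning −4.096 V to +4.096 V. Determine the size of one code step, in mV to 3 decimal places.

8.000 mV

Full-scale span = 8.192 V.
LSB = 8.192 / 2^10 = 8.192 / 1024 = 0.008 V = 8.000 mV.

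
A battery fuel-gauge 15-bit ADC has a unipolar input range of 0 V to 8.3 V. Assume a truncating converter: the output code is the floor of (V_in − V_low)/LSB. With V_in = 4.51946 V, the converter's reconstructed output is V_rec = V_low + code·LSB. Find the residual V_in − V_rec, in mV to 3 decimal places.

One LSB is 8.3 V / 32768 = 253.30 µV.
Scaled input = 17842.6103 LSBs, so code = 17842.
Reconstructed: 4.5193054 V.
Difference: 0.00015458 V → 0.155 mV.

0.155 mV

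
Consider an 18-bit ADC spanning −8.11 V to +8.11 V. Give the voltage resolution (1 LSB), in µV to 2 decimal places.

61.87 µV

Full-scale span = 16.22 V.
LSB = 16.22 / 2^18 = 16.22 / 262144 = 6.18744e-05 V = 61.87 µV.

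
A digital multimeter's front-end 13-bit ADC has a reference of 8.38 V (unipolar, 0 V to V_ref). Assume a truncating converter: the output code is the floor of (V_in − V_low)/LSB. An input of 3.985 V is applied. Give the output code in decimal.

With 8192 levels over 8.38 V, one step is 1.023 mV.
Input sits at 3895.599 steps above V_low.
Floor → code 3895.

code 3895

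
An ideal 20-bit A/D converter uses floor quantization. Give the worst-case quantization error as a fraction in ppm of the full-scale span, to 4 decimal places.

0.9537 ppm

Truncating → worst-case error = 1 LSB = V_FS/2^20, so 1e+06/1048576 = 0.953674 ppm of full scale.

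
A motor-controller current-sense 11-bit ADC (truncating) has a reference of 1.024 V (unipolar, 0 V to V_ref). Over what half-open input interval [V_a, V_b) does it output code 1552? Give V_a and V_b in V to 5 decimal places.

[0.77600 V, 0.77650 V)

LSB = 1.024/2^11 = 0.500 mV.
V_a = V_low + 1552·LSB = 0.776 V; V_b = V_low + 1553·LSB = 0.7765 V.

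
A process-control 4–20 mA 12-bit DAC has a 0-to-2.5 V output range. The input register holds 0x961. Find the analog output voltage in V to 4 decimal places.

LSB = 2.5 V / 2^12 = 0.610 mV.
Code 0x961 = 2401 decimal.
V_out = 0 + 2401 × 0.000610352 V = 1.46545 V.

1.4655 V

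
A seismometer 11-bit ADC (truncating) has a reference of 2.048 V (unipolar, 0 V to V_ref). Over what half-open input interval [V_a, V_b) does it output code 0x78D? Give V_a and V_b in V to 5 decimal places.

[1.93300 V, 1.93400 V)

LSB = 2.048/2^11 = 1.000 mV.
Code 0x78D = 1933 decimal.
V_a = V_low + 1933·LSB = 1.933 V; V_b = V_low + 1934·LSB = 1.934 V.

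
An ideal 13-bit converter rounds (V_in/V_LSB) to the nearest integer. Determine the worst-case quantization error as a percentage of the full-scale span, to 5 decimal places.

Rounding → worst-case error = ½ LSB = V_FS/2^14, so 100/16384 = 0.00610352 % of full scale.

0.00610 %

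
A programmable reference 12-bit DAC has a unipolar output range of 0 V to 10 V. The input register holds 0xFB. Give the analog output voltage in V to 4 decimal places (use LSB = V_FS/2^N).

0.6128 V

LSB = 10 V / 2^12 = 2.441 mV.
Code 0xFB = 251 decimal.
V_out = 0 + 251 × 0.00244141 V = 0.612793 V.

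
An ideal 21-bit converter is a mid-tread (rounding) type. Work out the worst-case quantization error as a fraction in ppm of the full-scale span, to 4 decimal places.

0.2384 ppm

Rounding → worst-case error = ½ LSB = V_FS/2^22, so 1e+06/4194304 = 0.238419 ppm of full scale.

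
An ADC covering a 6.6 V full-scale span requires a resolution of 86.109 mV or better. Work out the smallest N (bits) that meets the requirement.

7 bits

Number of steps required ≥ 6.6 V / 86.109 mV = 76.65.
Need 2^N ≥ 76.65; 2^6 = 64, 2^7 = 128.
Minimum N = 7.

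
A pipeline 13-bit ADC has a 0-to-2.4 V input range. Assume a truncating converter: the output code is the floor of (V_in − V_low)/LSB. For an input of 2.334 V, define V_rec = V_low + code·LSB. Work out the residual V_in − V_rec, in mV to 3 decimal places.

0.211 mV

LSB = 2.4/2^13 = 292.97 µV.
(V_in − V_low)/LSB = (2.334 − 0)/0.000292969 = 7966.7200 → code 7966 (floor).
Code 7966 maps back to 0 + 7966×0.000292969 V = 2.3337891 V.
V_in − V_rec = 0.000210937 V = 0.211 mV.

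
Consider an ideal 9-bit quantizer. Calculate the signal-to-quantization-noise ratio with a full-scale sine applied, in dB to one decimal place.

SNR ≈ 6.02·N + 1.76 dB = 6.02·9 + 1.76 = 55.94 dB.

55.9 dB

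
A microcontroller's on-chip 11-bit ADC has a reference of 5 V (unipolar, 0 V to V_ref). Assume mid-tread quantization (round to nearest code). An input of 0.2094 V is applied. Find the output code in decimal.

With 2048 levels over 5 V, one step is 2.441 mV.
(0.2094 − 0) / 0.00244141 = 85.770 LSBs.
Round → code 86.

code 86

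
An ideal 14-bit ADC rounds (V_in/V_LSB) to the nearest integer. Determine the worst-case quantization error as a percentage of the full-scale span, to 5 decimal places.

Rounding → worst-case error = ½ LSB = V_FS/2^15, so 100/32768 = 0.00305176 % of full scale.

0.00305 %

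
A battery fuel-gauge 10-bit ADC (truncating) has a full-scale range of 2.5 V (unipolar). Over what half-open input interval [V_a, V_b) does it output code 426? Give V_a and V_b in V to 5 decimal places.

[1.04004 V, 1.04248 V)

LSB = 2.5/2^10 = 2.441 mV.
V_a = V_low + 426·LSB = 1.04004 V; V_b = V_low + 427·LSB = 1.04248 V.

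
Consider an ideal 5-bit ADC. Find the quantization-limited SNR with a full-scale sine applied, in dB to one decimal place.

31.9 dB

SNR ≈ 6.02·N + 1.76 dB = 6.02·5 + 1.76 = 31.86 dB.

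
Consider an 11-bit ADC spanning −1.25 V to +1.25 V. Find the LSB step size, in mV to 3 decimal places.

1.221 mV

Full-scale span = 2.5 V.
LSB = 2.5 / 2^11 = 2.5 / 2048 = 0.0012207 V = 1.221 mV.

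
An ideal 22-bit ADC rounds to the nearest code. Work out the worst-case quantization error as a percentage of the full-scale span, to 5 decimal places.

Rounding → worst-case error = ½ LSB = V_FS/2^23, so 100/8388608 = 1.19209e-05 % of full scale.

0.00001 %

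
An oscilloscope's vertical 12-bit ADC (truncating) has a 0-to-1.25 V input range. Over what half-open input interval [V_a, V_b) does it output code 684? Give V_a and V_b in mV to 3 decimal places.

[208.740 mV, 209.045 mV)

LSB = 1.25/2^12 = 305.18 µV.
V_a = V_low + 684·LSB = 0.20874 V; V_b = V_low + 685·LSB = 0.209045 V.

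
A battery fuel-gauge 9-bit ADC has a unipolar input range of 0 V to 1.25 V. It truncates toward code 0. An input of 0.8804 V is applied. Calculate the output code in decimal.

Full-scale span = 1.25 V; LSB = 1.25/2^9 = 2.441 mV.
(0.8804 − 0) / 0.00244141 = 360.612 LSBs.
Floor → code 360.

code 360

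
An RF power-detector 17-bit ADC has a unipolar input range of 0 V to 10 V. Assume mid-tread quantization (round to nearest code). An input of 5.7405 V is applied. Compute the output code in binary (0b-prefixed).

Full-scale span = 10 V; LSB = 10/2^17 = 76.29 µV.
Input sits at 75241.882 steps above V_low.
So the output code is 75242.
In binary (0b-prefixed): 0b10010010111101010.

code 0b10010010111101010 (decimal 75242)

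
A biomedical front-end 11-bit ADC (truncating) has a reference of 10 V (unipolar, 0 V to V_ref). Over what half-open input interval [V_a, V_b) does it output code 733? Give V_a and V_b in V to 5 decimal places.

[3.57910 V, 3.58398 V)

LSB = 10/2^11 = 4.883 mV.
V_a = V_low + 733·LSB = 3.5791 V; V_b = V_low + 734·LSB = 3.58398 V.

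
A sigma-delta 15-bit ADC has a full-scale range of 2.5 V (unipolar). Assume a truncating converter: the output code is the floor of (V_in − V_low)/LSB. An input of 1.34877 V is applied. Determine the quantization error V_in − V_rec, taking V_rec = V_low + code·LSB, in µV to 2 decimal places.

One LSB is 2.5 V / 32768 = 76.29 µV.
(V_in − V_low)/LSB = (1.34877 − 0)/7.62939e-05 = 17678.5981 → code 17678 (floor).
V_rec = 0 + 17678·7.62939e-05 = 1.3487244 V.
Difference: 4.56348e-05 V → 45.63 µV.

45.63 µV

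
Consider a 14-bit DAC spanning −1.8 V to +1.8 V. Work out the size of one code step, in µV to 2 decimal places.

219.73 µV

Full-scale span = 3.6 V.
LSB = 3.6 / 2^14 = 3.6 / 16384 = 0.000219727 V = 219.73 µV.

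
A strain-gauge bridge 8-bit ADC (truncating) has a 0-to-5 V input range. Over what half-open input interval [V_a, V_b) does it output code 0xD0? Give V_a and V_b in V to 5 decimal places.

LSB = 5/2^8 = 19.531 mV.
Code 0xD0 = 208 decimal.
V_a = V_low + 208·LSB = 4.0625 V; V_b = V_low + 209·LSB = 4.08203 V.

[4.06250 V, 4.08203 V)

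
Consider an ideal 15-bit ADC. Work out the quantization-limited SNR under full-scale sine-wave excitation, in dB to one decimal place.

92.1 dB

SNR ≈ 6.02·N + 1.76 dB = 6.02·15 + 1.76 = 92.06 dB.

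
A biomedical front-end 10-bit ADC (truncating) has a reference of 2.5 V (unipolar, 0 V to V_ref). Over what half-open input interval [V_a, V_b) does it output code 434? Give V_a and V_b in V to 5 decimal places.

LSB = 2.5/2^10 = 2.441 mV.
V_a = V_low + 434·LSB = 1.05957 V; V_b = V_low + 435·LSB = 1.06201 V.

[1.05957 V, 1.06201 V)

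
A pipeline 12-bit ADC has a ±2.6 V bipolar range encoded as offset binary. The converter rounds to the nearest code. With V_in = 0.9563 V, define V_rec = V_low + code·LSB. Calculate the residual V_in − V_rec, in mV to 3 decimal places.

LSB = 5.2/2^12 = 1.270 mV.
Scaled input = 2801.2702 LSBs, so code = 2801.
Reconstructed: 0.95595703 V.
Error = 0.9563 − 0.95595703 = 0.000342969 V = 0.343 mV.

0.343 mV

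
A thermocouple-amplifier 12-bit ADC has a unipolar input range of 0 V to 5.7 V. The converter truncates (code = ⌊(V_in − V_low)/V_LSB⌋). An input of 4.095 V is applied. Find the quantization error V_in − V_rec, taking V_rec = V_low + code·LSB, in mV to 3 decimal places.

Step size: 5.7 V ÷ 2^12 = 1.392 mV.
(4.095 − 0)/0.0013916 = 2942.6526; ⌊·⌋ gives code 2942.
Reconstructed: 4.0940918 V.
Difference: 0.000908203 V → 0.908 mV.

0.908 mV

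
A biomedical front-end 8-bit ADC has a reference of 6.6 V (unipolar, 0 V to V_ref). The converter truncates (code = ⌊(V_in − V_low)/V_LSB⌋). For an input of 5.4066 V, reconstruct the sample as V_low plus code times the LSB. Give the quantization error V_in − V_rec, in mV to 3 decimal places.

Step size: 6.6 V ÷ 2^8 = 25.781 mV.
Scaled input = 209.7105 LSBs, so code = 209.
V_rec = 0 + 209·0.0257812 = 5.3882813 V.
V_in − V_rec = 0.0183188 V = 18.319 mV.

18.319 mV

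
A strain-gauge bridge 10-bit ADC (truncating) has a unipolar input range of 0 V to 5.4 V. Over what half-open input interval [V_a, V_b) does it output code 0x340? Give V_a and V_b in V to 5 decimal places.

[4.38750 V, 4.39277 V)

LSB = 5.4/2^10 = 5.273 mV.
Code 0x340 = 832 decimal.
V_a = V_low + 832·LSB = 4.3875 V; V_b = V_low + 833·LSB = 4.39277 V.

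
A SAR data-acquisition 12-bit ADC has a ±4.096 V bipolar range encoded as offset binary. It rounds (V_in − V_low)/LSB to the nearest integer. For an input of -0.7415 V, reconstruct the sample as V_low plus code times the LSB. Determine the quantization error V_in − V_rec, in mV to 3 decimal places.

0.500 mV

Step size: 8.192 V ÷ 2^12 = 2.000 mV.
(-0.7415 − (−4.096))/0.002 = 1677.2500; round gives code 1677.
Reconstructed: -0.742 V.
Error = -0.7415 − (−0.742) = 0.0005 V = 0.500 mV.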